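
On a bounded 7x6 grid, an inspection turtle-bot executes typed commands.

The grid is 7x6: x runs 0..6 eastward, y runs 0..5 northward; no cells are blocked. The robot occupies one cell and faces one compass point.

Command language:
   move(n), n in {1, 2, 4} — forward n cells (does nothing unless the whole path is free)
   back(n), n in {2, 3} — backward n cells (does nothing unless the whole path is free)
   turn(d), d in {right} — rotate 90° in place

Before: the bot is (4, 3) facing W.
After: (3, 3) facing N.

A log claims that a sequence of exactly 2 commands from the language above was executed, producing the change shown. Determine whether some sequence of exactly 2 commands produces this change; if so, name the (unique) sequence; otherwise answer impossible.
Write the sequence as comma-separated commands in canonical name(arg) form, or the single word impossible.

key: cell and facing (now N) both changed — the 2 commands mix motion and turning
begin: (4, 3) facing W
1. move(1) → (3, 3) facing W
2. turn(right) → (3, 3) facing N
no rival 2-sequence matches.

move(1), turn(right)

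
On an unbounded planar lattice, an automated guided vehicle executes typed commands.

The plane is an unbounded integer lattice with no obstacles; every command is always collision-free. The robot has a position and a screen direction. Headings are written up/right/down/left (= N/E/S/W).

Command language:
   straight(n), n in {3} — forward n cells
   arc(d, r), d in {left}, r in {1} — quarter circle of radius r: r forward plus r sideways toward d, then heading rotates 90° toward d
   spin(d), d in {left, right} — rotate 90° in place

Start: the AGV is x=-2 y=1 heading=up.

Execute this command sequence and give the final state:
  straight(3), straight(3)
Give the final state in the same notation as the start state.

start: x=-2 y=1 heading=up
1. straight(3) → x=-2 y=4 heading=up
2. straight(3) → x=-2 y=7 heading=up

x=-2 y=7 heading=up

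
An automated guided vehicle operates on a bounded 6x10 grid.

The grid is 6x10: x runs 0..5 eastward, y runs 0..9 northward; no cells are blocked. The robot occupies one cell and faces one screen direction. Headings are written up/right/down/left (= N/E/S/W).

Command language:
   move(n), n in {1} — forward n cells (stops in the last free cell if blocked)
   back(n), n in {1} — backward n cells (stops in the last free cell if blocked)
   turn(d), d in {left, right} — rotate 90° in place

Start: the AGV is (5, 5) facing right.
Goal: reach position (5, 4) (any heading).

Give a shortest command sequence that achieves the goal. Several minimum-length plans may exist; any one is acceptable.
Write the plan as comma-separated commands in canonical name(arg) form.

t0: (5, 5) facing right
1. turn(right) → (5, 5) facing down
2. move(1) → (5, 4) facing down
minimal: 2 command(s), checked below 2.

turn(right), move(1)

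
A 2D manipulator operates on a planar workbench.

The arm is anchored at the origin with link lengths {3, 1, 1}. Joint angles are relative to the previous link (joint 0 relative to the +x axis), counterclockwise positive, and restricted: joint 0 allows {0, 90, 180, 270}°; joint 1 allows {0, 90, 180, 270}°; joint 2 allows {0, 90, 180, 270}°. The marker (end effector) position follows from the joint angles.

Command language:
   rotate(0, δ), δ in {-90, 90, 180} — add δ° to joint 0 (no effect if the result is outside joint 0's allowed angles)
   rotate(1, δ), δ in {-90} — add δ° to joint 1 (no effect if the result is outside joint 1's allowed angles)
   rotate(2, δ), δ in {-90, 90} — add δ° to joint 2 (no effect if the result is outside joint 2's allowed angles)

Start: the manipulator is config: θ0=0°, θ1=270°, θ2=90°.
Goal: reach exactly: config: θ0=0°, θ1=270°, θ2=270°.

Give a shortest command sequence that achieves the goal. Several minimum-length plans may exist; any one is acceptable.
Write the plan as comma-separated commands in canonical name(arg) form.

rotate(2, -90), rotate(2, -90)

t0: config: θ0=0°, θ1=270°, θ2=90°
1. rotate(2, -90) → config: θ0=0°, θ1=270°, θ2=0°
2. rotate(2, -90) → config: θ0=0°, θ1=270°, θ2=270°
minimal: 2 command(s), checked below 2.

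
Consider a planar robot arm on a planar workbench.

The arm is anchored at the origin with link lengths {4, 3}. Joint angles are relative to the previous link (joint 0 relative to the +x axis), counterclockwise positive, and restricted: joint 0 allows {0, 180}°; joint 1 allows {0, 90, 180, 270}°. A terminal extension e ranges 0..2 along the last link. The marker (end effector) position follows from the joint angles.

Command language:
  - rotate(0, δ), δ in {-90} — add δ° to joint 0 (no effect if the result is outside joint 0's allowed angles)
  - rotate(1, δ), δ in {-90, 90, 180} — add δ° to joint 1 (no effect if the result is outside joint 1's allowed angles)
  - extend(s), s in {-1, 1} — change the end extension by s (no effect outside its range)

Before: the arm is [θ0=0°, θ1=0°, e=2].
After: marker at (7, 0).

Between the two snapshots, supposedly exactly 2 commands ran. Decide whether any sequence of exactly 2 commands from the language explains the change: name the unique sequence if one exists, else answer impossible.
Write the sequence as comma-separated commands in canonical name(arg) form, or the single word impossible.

initial: [θ0=0°, θ1=0°, e=2]
step 1 (extend(-1)): [θ0=0°, θ1=0°, e=1]
step 2 (extend(-1)): [θ0=0°, θ1=0°, e=0]
uniquely the one of 36 2-step routes that fits.

extend(-1), extend(-1)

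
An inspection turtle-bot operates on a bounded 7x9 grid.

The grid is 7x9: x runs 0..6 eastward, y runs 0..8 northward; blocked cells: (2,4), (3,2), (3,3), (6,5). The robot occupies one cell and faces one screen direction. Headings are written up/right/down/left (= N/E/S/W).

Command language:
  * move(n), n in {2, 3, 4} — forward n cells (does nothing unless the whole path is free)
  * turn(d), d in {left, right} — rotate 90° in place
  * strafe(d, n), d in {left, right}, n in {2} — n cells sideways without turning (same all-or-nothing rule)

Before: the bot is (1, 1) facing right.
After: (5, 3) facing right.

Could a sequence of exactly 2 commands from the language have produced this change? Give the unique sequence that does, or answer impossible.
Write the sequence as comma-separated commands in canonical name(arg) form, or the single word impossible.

move(4), strafe(left, 2)

key: heading stays E — no command in the sequence turns
begin: (1, 1) facing right
step 1 (move(4)): (5, 1) facing right
step 2 (strafe(left, 2)): (5, 3) facing right
all 49 alternatives checked — unique.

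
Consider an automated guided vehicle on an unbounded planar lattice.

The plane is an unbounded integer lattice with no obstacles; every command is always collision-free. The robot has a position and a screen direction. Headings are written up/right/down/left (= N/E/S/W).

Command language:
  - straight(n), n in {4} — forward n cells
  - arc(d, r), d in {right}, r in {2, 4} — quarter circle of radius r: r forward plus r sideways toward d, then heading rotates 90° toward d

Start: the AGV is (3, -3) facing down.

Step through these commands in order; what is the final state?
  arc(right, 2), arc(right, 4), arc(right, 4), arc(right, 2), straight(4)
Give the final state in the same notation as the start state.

(3, -3) facing down

initial: (3, -3) facing down
t=1 arc(right, 2) ⇒ (1, -5) facing left
t=2 arc(right, 4) ⇒ (-3, -1) facing up
t=3 arc(right, 4) ⇒ (1, 3) facing right
t=4 arc(right, 2) ⇒ (3, 1) facing down
t=5 straight(4) ⇒ (3, -3) facing down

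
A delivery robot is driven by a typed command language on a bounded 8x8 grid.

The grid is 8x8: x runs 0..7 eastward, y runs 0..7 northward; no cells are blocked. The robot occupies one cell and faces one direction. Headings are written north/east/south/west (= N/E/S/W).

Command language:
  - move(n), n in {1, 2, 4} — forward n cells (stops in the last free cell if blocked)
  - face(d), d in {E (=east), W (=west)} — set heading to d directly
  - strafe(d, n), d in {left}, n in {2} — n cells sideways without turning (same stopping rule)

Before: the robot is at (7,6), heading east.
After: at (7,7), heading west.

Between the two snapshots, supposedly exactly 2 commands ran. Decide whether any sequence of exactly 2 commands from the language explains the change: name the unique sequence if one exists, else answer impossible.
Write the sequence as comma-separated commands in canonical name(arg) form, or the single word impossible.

strafe(left, 2), face(W)

key: order matters: swapping strafe(left, 2) and face(W) lands elsewhere
start: at (7,6), heading east
[1] after strafe(left, 2): at (7,7), heading east
[2] after face(W): at (7,7), heading west
no other 2-command option fits: unique.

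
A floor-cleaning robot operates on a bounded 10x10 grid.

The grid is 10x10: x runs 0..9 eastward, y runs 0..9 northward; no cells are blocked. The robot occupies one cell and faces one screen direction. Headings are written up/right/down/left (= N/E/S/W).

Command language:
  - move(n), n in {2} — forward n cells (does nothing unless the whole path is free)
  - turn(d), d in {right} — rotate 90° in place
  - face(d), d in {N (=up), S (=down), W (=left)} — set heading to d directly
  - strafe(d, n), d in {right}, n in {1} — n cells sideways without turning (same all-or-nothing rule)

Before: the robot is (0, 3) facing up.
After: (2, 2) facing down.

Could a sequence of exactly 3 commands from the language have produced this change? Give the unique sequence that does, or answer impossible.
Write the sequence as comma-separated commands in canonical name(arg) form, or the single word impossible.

all 216 sequences checked — none match.

impossible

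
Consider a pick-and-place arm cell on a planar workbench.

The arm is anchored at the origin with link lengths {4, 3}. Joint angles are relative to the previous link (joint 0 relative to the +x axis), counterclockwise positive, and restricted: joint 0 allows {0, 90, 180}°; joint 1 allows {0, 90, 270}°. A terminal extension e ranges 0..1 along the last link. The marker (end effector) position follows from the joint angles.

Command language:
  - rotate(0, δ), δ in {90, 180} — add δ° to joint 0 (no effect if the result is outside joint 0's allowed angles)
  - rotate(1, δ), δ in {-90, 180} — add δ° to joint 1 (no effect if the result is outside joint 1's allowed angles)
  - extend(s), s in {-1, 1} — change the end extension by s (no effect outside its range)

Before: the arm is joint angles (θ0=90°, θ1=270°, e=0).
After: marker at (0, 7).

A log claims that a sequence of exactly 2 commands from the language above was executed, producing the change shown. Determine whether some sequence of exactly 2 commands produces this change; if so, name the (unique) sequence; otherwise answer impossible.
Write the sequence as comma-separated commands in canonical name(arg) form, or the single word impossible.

rotate(1, 180), rotate(1, -90)

key: order matters: swapping rotate(1, 180) and rotate(1, -90) lands elsewhere
t0: joint angles (θ0=90°, θ1=270°, e=0)
t=1 rotate(1, 180) ⇒ joint angles (θ0=90°, θ1=90°, e=0)
t=2 rotate(1, -90) ⇒ joint angles (θ0=90°, θ1=0°, e=0)
no rival 2-sequence matches.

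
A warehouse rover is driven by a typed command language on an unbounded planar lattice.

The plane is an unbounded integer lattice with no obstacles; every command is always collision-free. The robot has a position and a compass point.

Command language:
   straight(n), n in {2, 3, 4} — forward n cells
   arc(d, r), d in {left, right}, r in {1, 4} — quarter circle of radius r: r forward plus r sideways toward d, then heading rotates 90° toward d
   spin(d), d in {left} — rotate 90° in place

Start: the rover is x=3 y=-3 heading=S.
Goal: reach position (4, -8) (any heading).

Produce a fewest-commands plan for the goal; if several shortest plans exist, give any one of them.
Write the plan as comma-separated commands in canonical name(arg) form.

straight(4), arc(left, 1)

begin: x=3 y=-3 heading=S
t=1 straight(4) ⇒ x=3 y=-7 heading=S
t=2 arc(left, 1) ⇒ x=4 y=-8 heading=E
no 1-step plan works, so 2 is optimal.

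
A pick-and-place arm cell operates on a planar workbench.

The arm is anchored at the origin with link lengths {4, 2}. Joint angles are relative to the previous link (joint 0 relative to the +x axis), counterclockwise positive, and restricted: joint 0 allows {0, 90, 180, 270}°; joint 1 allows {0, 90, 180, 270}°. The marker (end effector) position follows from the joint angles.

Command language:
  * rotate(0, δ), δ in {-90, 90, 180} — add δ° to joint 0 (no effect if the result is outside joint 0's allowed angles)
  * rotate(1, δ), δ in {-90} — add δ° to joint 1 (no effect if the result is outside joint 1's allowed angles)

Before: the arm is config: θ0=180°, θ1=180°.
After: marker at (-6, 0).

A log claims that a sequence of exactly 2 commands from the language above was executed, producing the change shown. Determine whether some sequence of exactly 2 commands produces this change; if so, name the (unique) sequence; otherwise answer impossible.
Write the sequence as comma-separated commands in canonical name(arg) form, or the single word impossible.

rotate(1, -90), rotate(1, -90)

begin: config: θ0=180°, θ1=180°
1. rotate(1, -90) → config: θ0=180°, θ1=90°
2. rotate(1, -90) → config: θ0=180°, θ1=0°
uniquely the one of 16 2-step routes that fits.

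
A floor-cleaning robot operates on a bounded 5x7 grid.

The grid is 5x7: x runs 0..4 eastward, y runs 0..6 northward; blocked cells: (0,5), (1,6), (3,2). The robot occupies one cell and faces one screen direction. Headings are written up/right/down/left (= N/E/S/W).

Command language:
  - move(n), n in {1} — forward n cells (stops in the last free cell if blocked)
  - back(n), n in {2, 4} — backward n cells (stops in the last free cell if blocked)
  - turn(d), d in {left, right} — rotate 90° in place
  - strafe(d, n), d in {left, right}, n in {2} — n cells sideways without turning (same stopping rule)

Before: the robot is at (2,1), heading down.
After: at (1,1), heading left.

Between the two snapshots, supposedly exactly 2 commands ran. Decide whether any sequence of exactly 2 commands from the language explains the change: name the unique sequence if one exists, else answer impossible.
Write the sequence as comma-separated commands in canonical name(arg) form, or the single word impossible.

turn(right), move(1)

key: position moved to (1,1) AND the heading swung to W — translation plus rotation needed
t0: at (2,1), heading down
[1] after turn(right): at (2,1), heading left
[2] after move(1): at (1,1), heading left
no other 2-command option fits: unique.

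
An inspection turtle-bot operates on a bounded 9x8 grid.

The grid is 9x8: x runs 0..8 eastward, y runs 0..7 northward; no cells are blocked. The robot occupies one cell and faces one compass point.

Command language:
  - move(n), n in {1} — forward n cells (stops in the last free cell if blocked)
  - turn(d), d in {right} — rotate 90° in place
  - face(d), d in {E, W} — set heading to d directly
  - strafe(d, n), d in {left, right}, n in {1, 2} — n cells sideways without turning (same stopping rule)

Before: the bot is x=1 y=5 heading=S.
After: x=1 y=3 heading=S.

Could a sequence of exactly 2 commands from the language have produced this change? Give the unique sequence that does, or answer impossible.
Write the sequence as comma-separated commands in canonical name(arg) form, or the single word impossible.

move(1), move(1)

key: still facing S at the end — nothing in the sequence rotates
start: x=1 y=5 heading=S
step 1 (move(1)): x=1 y=4 heading=S
step 2 (move(1)): x=1 y=3 heading=S
no rival 2-sequence matches.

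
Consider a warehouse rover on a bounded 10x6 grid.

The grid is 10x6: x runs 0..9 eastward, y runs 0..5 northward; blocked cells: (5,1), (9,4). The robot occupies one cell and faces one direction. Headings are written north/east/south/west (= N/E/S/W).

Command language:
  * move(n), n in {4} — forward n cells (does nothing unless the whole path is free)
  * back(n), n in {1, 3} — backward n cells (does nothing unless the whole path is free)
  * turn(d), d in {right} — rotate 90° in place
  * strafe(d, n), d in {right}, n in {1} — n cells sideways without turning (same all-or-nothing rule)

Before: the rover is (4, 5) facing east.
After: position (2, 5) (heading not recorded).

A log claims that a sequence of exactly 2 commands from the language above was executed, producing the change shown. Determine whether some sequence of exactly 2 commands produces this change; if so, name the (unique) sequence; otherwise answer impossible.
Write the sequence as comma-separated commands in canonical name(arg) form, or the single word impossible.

back(1), back(1)

start: (4, 5) facing east
step 1 (back(1)): (3, 5) facing east
step 2 (back(1)): (2, 5) facing east
no rival 2-sequence matches.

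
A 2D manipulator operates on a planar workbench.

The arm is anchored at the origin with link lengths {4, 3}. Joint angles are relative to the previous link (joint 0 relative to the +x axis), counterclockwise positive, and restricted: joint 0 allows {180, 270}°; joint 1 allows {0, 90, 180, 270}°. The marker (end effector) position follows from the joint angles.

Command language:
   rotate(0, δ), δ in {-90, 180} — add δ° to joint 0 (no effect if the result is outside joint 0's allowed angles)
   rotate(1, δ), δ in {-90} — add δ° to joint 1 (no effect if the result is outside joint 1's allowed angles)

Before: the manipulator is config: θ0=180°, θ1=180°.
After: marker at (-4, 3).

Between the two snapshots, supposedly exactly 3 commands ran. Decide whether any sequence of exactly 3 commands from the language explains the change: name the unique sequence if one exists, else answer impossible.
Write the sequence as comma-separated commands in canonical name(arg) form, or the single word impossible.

start: config: θ0=180°, θ1=180°
step 1 (rotate(1, -90)): config: θ0=180°, θ1=90°
step 2 (rotate(1, -90)): config: θ0=180°, θ1=0°
step 3 (rotate(1, -90)): config: θ0=180°, θ1=270°
no other 3-command option fits: unique.

rotate(1, -90), rotate(1, -90), rotate(1, -90)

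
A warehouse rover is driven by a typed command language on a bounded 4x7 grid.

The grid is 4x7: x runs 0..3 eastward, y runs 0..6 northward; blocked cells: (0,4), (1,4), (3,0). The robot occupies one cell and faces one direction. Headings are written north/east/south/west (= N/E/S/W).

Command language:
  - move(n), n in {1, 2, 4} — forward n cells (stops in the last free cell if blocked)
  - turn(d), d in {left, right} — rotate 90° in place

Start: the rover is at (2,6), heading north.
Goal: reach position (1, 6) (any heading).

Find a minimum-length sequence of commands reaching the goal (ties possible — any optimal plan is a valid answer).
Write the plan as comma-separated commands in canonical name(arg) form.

begin: at (2,6), heading north
[1] after turn(left): at (2,6), heading west
[2] after move(1): at (1,6), heading west
nothing shorter than 2 reaches the goal.

turn(left), move(1)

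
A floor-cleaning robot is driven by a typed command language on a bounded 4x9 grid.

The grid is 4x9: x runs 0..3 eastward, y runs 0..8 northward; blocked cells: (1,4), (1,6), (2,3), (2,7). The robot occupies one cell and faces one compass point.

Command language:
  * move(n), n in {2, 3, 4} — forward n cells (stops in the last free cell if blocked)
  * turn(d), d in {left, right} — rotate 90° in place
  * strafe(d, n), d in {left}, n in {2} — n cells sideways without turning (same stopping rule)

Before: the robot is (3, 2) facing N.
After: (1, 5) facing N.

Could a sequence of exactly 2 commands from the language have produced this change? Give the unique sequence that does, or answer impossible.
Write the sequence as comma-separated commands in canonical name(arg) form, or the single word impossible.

move(3), strafe(left, 2)

key: running strafe(left, 2) before move(3) would end elsewhere — order is forced
from: (3, 2) facing N
step 1 (move(3)): (3, 5) facing N
step 2 (strafe(left, 2)): (1, 5) facing N
no other 2-command option fits: unique.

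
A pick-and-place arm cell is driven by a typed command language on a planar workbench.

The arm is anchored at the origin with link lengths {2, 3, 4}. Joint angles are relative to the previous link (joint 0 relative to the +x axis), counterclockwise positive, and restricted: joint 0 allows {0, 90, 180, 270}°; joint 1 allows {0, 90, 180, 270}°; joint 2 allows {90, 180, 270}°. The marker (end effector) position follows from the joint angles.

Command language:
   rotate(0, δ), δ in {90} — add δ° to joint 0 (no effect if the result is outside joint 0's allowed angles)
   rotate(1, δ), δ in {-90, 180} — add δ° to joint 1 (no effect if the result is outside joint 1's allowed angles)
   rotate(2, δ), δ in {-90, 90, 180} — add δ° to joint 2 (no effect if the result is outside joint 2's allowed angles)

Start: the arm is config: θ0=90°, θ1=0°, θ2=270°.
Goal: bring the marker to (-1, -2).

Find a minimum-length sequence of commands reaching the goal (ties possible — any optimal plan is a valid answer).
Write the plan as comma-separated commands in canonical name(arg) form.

from: config: θ0=90°, θ1=0°, θ2=270°
[1] after rotate(2, -90): config: θ0=90°, θ1=0°, θ2=180°
[2] after rotate(0, 90): config: θ0=180°, θ1=0°, θ2=180°
[3] after rotate(0, 90): config: θ0=270°, θ1=0°, θ2=180°
[4] after rotate(1, -90): config: θ0=270°, θ1=270°, θ2=180°
[5] after rotate(1, 180): config: θ0=270°, θ1=90°, θ2=180°
shorter routes all fall short; 5 is best.

rotate(2, -90), rotate(0, 90), rotate(0, 90), rotate(1, -90), rotate(1, 180)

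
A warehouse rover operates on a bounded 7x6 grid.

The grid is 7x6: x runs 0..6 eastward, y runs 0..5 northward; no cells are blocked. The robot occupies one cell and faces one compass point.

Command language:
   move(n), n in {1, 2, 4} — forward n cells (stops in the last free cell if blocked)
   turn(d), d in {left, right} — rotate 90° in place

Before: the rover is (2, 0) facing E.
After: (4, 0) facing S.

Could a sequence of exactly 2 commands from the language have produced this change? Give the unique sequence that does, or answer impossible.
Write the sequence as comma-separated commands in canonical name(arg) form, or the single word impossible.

key: cell and facing (now S) both changed — the 2 commands mix motion and turning
start: (2, 0) facing E
[1] after move(2): (4, 0) facing E
[2] after turn(right): (4, 0) facing S
no rival 2-sequence matches.

move(2), turn(right)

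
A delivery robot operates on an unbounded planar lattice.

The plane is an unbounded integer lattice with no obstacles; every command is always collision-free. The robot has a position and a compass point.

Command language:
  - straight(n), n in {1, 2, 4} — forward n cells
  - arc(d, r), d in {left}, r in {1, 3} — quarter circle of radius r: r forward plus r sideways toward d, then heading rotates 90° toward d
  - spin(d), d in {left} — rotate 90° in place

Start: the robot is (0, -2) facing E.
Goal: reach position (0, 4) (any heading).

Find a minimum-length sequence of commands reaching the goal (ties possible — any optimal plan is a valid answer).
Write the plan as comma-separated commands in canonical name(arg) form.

arc(left, 3), arc(left, 3)

begin: (0, -2) facing E
1. arc(left, 3) → (3, 1) facing N
2. arc(left, 3) → (0, 4) facing W
minimal: 2 command(s), checked below 2.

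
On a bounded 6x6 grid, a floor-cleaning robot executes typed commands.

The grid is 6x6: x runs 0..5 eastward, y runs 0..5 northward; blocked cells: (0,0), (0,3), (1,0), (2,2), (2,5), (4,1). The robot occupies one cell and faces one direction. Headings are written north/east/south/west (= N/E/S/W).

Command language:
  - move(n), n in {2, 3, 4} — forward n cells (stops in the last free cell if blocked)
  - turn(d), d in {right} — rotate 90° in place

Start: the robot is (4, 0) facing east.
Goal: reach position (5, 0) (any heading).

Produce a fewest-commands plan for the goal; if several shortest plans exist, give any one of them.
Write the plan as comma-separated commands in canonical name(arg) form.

begin: (4, 0) facing east
step 1 (move(3)): (5, 0) facing east
shorter routes all fall short; 1 is best.

move(3)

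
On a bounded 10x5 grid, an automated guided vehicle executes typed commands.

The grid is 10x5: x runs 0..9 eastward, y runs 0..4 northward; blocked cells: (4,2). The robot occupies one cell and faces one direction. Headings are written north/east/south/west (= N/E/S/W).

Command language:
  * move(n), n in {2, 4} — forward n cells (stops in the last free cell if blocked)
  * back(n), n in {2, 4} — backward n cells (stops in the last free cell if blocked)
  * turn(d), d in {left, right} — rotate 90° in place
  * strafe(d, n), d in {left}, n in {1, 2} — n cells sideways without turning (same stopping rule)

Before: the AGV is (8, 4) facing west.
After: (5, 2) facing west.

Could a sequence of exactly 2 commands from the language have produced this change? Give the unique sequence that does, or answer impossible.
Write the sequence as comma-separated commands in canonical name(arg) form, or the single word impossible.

key: move(4) is stopped early by the blocked cell at (4,2)
t0: (8, 4) facing west
[1] after strafe(left, 2): (8, 2) facing west
[2] after move(4): (5, 2) facing west
uniquely the one of 64 2-step routes that fits.

strafe(left, 2), move(4)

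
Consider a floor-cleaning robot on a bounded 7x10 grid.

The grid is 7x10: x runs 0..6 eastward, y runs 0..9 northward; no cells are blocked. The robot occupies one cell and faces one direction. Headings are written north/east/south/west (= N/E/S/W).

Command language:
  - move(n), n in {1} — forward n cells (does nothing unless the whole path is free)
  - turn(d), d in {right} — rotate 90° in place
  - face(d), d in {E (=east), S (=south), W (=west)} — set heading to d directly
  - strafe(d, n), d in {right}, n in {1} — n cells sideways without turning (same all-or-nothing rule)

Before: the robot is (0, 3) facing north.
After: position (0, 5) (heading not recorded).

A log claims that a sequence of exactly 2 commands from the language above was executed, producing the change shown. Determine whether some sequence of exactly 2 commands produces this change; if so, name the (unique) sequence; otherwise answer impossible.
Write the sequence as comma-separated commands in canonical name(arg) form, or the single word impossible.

from: (0, 3) facing north
1. move(1) → (0, 4) facing north
2. move(1) → (0, 5) facing north
all 36 alternatives checked — unique.

move(1), move(1)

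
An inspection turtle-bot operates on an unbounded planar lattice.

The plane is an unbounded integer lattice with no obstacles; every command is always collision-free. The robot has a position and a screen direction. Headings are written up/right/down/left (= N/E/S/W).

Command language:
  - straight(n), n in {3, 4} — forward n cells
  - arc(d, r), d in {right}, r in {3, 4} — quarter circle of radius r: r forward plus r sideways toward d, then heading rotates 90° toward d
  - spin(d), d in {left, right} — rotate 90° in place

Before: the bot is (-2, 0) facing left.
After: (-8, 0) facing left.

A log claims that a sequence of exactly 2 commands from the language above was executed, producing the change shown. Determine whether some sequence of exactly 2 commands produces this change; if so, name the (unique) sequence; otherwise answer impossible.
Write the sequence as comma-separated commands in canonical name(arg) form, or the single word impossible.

straight(3), straight(3)

key: heading stays W — no command in the sequence turns
begin: (-2, 0) facing left
1. straight(3) → (-5, 0) facing left
2. straight(3) → (-8, 0) facing left
no rival 2-sequence matches.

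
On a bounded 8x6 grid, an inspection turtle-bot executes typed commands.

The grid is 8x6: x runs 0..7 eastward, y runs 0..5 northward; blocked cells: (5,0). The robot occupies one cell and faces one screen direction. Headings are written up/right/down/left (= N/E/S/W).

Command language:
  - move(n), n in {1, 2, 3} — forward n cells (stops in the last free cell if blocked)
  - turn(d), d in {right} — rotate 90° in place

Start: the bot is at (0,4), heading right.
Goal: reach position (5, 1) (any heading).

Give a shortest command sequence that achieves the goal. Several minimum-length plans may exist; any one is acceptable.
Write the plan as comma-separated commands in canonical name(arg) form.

initial: at (0,4), heading right
[1] after move(2): at (2,4), heading right
[2] after move(3): at (5,4), heading right
[3] after turn(right): at (5,4), heading down
[4] after move(3): at (5,1), heading down
minimal: 4 command(s), checked below 4.

move(2), move(3), turn(right), move(3)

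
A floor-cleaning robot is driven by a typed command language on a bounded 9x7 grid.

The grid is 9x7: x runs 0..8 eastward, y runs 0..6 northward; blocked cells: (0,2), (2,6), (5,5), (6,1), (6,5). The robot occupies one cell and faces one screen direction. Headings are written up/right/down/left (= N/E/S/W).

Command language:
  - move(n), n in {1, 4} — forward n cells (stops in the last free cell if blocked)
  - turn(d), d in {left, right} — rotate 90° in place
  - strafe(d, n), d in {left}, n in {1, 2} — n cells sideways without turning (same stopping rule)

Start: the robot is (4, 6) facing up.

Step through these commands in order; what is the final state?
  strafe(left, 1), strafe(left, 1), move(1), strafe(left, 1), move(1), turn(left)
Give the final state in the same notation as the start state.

(3, 6) facing left

initial: (4, 6) facing up
[1] after strafe(left, 1): (3, 6) facing up
[2] after strafe(left, 1): (3, 6) facing up
[3] after move(1): (3, 6) facing up
[4] after strafe(left, 1): (3, 6) facing up
[5] after move(1): (3, 6) facing up
[6] after turn(left): (3, 6) facing left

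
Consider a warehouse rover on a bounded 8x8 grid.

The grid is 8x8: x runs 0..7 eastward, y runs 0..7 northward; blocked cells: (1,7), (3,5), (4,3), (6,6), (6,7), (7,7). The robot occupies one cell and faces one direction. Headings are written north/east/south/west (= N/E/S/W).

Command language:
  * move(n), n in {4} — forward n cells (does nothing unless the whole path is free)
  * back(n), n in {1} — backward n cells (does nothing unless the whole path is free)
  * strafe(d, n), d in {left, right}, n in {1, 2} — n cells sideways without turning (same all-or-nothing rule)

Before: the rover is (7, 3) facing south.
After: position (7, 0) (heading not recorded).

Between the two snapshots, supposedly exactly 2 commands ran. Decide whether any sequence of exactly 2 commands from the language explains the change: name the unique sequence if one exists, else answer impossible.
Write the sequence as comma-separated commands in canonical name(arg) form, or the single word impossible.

back(1), move(4)

key: running move(4) before back(1) would end elsewhere — order is forced
from: (7, 3) facing south
t=1 back(1) ⇒ (7, 4) facing south
t=2 move(4) ⇒ (7, 0) facing south
all 36 alternatives checked — unique.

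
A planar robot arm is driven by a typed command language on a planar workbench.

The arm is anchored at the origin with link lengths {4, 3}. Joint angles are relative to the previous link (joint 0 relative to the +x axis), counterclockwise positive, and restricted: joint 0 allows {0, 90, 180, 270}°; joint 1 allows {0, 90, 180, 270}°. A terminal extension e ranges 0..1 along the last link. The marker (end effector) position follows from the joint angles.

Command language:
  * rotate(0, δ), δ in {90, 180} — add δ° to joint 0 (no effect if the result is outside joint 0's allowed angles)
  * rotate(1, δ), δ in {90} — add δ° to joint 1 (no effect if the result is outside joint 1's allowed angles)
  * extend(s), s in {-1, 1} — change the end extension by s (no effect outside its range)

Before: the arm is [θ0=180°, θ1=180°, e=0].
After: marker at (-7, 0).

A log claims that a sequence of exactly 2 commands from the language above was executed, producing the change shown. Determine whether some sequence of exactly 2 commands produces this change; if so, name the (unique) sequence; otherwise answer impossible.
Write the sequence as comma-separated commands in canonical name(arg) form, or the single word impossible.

begin: [θ0=180°, θ1=180°, e=0]
1. rotate(1, 90) → [θ0=180°, θ1=270°, e=0]
2. rotate(1, 90) → [θ0=180°, θ1=0°, e=0]
all 25 alternatives checked — unique.

rotate(1, 90), rotate(1, 90)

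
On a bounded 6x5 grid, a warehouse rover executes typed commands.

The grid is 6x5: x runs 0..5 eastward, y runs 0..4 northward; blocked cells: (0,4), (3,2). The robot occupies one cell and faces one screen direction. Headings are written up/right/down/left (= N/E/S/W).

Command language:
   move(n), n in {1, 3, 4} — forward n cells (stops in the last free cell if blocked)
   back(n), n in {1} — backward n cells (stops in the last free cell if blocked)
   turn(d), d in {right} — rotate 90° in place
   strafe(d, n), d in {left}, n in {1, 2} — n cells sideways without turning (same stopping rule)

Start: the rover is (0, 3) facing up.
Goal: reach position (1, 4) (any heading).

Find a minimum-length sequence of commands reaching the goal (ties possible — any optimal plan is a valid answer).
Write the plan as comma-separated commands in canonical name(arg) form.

turn(right), move(1), strafe(left, 1)

t0: (0, 3) facing up
[1] after turn(right): (0, 3) facing right
[2] after move(1): (1, 3) facing right
[3] after strafe(left, 1): (1, 4) facing right
nothing shorter than 3 reaches the goal.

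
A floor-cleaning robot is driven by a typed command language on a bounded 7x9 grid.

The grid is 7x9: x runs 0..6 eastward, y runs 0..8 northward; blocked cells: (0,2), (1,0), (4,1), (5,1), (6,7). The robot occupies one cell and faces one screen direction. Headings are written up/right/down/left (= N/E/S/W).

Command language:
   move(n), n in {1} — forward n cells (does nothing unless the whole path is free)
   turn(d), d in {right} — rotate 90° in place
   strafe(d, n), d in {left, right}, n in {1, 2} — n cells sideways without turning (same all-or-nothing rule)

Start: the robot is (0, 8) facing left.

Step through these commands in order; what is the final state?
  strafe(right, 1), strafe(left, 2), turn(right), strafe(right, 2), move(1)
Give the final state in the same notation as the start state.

(2, 7) facing up

initial: (0, 8) facing left
1. strafe(right, 1) → (0, 8) facing left
2. strafe(left, 2) → (0, 6) facing left
3. turn(right) → (0, 6) facing up
4. strafe(right, 2) → (2, 6) facing up
5. move(1) → (2, 7) facing up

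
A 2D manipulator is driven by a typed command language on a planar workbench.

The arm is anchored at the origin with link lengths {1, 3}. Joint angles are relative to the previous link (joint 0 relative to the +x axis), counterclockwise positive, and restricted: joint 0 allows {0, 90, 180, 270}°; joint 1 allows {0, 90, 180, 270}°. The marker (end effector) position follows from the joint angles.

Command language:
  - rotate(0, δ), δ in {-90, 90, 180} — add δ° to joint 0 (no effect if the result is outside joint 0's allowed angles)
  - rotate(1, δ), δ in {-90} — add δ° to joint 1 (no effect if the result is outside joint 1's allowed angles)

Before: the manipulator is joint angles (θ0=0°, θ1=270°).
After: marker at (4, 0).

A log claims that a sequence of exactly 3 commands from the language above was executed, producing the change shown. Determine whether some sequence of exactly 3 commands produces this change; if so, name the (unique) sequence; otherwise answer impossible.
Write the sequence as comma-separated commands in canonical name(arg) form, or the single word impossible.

start: joint angles (θ0=0°, θ1=270°)
step 1 (rotate(1, -90)): joint angles (θ0=0°, θ1=180°)
step 2 (rotate(1, -90)): joint angles (θ0=0°, θ1=90°)
step 3 (rotate(1, -90)): joint angles (θ0=0°, θ1=0°)
uniquely the one of 64 3-step routes that fits.

rotate(1, -90), rotate(1, -90), rotate(1, -90)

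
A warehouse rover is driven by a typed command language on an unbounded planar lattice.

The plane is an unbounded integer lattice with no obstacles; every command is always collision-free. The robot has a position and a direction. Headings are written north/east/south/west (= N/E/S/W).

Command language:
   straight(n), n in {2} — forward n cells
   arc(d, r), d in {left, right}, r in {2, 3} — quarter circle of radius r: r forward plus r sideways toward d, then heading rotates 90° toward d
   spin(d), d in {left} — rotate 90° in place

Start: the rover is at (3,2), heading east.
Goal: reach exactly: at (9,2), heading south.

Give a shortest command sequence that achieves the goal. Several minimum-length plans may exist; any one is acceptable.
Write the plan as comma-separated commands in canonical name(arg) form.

begin: at (3,2), heading east
t=1 spin(left) ⇒ at (3,2), heading north
t=2 arc(right, 3) ⇒ at (6,5), heading east
t=3 arc(right, 3) ⇒ at (9,2), heading south
no 2-step plan works, so 3 is optimal.

spin(left), arc(right, 3), arc(right, 3)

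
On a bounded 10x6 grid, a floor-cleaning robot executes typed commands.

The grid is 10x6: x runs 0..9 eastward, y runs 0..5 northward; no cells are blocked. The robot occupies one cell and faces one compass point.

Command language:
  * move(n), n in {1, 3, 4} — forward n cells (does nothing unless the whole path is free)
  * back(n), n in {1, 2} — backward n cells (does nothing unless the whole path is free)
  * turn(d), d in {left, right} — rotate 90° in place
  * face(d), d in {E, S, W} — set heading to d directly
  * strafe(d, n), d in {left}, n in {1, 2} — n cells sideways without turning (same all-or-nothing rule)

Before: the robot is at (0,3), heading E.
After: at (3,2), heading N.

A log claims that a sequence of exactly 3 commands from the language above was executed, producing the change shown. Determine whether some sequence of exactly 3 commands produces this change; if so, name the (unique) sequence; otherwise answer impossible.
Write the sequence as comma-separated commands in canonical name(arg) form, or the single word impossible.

key: running back(1) before move(3) would end elsewhere — order is forced
from: at (0,3), heading E
step 1 (move(3)): at (3,3), heading E
step 2 (turn(left)): at (3,3), heading N
step 3 (back(1)): at (3,2), heading N
no other 3-command option fits: unique.

move(3), turn(left), back(1)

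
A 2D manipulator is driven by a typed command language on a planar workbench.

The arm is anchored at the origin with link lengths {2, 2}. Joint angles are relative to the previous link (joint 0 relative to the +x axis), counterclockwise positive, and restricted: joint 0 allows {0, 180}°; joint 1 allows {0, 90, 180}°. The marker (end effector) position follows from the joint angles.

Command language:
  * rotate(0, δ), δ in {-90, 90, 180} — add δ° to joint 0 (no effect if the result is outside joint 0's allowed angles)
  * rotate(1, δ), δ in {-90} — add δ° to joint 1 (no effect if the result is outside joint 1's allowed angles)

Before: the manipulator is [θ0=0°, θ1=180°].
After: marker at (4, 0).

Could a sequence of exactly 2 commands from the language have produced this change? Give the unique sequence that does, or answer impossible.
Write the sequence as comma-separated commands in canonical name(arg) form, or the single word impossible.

start: [θ0=0°, θ1=180°]
1. rotate(1, -90) → [θ0=0°, θ1=90°]
2. rotate(1, -90) → [θ0=0°, θ1=0°]
no other 2-command option fits: unique.

rotate(1, -90), rotate(1, -90)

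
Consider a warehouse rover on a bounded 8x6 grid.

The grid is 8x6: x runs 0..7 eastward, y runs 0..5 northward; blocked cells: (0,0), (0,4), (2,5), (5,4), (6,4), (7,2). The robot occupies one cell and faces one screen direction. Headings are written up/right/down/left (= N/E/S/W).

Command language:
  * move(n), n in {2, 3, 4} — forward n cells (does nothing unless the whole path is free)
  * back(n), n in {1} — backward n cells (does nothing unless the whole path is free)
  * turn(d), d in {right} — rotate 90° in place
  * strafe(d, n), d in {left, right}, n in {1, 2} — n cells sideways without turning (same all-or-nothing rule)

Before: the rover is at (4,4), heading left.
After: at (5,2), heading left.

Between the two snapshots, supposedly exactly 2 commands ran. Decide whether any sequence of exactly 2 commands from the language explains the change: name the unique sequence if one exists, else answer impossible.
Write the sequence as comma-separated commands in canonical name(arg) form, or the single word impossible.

strafe(left, 2), back(1)

key: order matters: swapping strafe(left, 2) and back(1) lands elsewhere
initial: at (4,4), heading left
step 1 (strafe(left, 2)): at (4,2), heading left
step 2 (back(1)): at (5,2), heading left
uniquely the one of 81 2-step routes that fits.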